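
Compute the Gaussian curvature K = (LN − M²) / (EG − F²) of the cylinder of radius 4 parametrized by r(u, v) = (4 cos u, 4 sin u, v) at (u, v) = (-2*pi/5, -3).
K = 0

Coefficients of the first fundamental form: E = 16, F = 0, G = 1.
Coefficients of the second fundamental form: L = -4, M = 0, N = 0.
Assemble K = (LN − M²)/(EG − F²) = 0. At (u, v) = (-2*pi/5, -3): K = 0.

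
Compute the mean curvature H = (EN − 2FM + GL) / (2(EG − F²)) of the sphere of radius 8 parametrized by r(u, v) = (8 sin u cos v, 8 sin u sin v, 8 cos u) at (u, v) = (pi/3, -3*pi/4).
H = -1/8

With E = 64, F = 0, G = 64*sin(u)^2, L = -8*sin(u)/Abs(sin(u)), M = 0, N = -8*sin(u)^3/Abs(sin(u)), assemble
  H = (EN − 2FM + GL) / (2(EG − F²)) = -sin(u)/(8*Abs(sin(u))).
At (u, v) = (pi/3, -3*pi/4): H = -1/8.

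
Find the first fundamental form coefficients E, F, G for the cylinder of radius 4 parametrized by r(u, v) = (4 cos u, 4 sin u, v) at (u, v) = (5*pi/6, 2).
E = 16;  F = 0;  G = 1

Partials: r_u = (-4*sin(u), 4*cos(u), 0), r_v = (0, 0, 1). As functions of (u, v):
  E = r_u · r_u = 16,
  F = r_u · r_v = 0,
  G = r_v · r_v = 1.
Evaluating at (u, v) = (5*pi/6, 2): E = 16, F = 0, G = 1.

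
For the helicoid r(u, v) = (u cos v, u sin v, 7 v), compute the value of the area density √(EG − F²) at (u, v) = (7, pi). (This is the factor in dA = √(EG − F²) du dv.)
√(EG − F²)|_{(7, pi)} = 7*sqrt(2)

E = 1, F = 0, G = u^2 + 49, so EG − F² = u^2 + 49. Taking the positive square root: √(EG − F²) = sqrt(u^2 + 49). At (u, v) = (7, pi): 7*sqrt(2).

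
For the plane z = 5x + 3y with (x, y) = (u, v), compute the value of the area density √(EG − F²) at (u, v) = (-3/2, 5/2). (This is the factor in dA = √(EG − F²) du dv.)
√(EG − F²)|_{(-3/2, 5/2)} = sqrt(35)

E = 26, F = 15, G = 10, so EG − F² = 35. Taking the positive square root: √(EG − F²) = sqrt(35). At (u, v) = (-3/2, 5/2): sqrt(35).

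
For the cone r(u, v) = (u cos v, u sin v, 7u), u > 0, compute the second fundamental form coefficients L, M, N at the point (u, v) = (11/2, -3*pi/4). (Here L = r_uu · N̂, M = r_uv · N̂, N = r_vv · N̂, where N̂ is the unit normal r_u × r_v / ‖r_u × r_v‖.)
L = 0;  M = 0;  N = 77*sqrt(2)/20

Compute the unit normal N̂(u, v) = (-7*sqrt(2)*u*cos(v)/(10*Abs(u)), -7*sqrt(2)*u*sin(v)/(10*Abs(u)), sqrt(2)*u/(10*Abs(u))), and the second partials r_uu, r_uv, r_vv. Take dot products:
  L(u, v) = r_uu · N̂ = 0,
  M(u, v) = r_uv · N̂ = 0,
  N(u, v) = r_vv · N̂ = 7*sqrt(2)*u^2/(10*Abs(u)).
Evaluating at (u, v) = (11/2, -3*pi/4):
  L = 0, M = 0, N = 77*sqrt(2)/20.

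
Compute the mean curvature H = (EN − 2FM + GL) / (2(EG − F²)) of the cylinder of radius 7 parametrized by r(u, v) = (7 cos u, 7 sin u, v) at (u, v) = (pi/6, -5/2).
H = -1/14

With E = 49, F = 0, G = 1, L = -7, M = 0, N = 0, assemble
  H = (EN − 2FM + GL) / (2(EG − F²)) = -1/14.
At (u, v) = (pi/6, -5/2): H = -1/14.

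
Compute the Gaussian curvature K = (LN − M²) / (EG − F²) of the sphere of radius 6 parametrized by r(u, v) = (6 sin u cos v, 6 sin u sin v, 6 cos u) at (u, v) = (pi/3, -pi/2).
K = 1/36

Coefficients of the first fundamental form: E = 36, F = 0, G = 36*sin(u)^2.
Coefficients of the second fundamental form: L = -6*sin(u)/Abs(sin(u)), M = 0, N = -6*sin(u)^3/Abs(sin(u)).
Assemble K = (LN − M²)/(EG − F²) = 1/36. At (u, v) = (pi/3, -pi/2): K = 1/36.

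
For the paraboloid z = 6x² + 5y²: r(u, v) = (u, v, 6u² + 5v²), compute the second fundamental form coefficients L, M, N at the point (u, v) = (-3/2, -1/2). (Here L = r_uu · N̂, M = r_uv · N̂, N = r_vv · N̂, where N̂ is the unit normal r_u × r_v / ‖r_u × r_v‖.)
L = 6*sqrt(14)/35;  M = 0;  N = sqrt(14)/7

Compute the unit normal N̂(u, v) = (-12*u/sqrt(144*u^2 + 100*v^2 + 1), -10*v/sqrt(144*u^2 + 100*v^2 + 1), 1/sqrt(144*u^2 + 100*v^2 + 1)), and the second partials r_uu, r_uv, r_vv. Take dot products:
  L(u, v) = r_uu · N̂ = 12/sqrt(144*u^2 + 100*v^2 + 1),
  M(u, v) = r_uv · N̂ = 0,
  N(u, v) = r_vv · N̂ = 10/sqrt(144*u^2 + 100*v^2 + 1).
Evaluating at (u, v) = (-3/2, -1/2):
  L = 6*sqrt(14)/35, M = 0, N = sqrt(14)/7.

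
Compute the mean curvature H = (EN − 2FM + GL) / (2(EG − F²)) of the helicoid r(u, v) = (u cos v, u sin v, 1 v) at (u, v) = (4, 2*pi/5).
H = 0

With E = 1, F = 0, G = u^2 + 1, L = 0, M = -1/sqrt(u^2 + 1), N = 0, assemble
  H = (EN − 2FM + GL) / (2(EG − F²)) = 0.
At (u, v) = (4, 2*pi/5): H = 0.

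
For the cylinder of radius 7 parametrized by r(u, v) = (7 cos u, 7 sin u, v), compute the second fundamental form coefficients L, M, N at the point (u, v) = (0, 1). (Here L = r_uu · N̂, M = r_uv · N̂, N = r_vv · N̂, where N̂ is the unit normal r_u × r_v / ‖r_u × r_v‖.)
L = -7;  M = 0;  N = 0

Compute the unit normal N̂(u, v) = (cos(u), sin(u), 0), and the second partials r_uu, r_uv, r_vv. Take dot products:
  L(u, v) = r_uu · N̂ = -7,
  M(u, v) = r_uv · N̂ = 0,
  N(u, v) = r_vv · N̂ = 0.
Evaluating at (u, v) = (0, 1):
  L = -7, M = 0, N = 0.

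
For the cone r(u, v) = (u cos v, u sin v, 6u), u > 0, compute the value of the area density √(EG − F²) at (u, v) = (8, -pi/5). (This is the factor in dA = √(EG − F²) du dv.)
√(EG − F²)|_{(8, -pi/5)} = 8*sqrt(37)

E = 37, F = 0, G = u^2, so EG − F² = 37*u^2. Taking the positive square root: √(EG − F²) = sqrt(37)*Abs(u). At (u, v) = (8, -pi/5): 8*sqrt(37).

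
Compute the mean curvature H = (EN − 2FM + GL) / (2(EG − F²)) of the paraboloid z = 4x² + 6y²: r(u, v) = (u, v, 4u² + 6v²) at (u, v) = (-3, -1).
H = 4042*sqrt(721)/519841

With E = 64*u^2 + 1, F = 96*u*v, G = 144*v^2 + 1, L = 8/sqrt(64*u^2 + 144*v^2 + 1), M = 0, N = 12/sqrt(64*u^2 + 144*v^2 + 1), assemble
  H = (EN − 2FM + GL) / (2(EG − F²)) = 2*(192*u^2 + 288*v^2 + 5)/(64*u^2 + 144*v^2 + 1)^(3/2).
At (u, v) = (-3, -1): H = 4042*sqrt(721)/519841.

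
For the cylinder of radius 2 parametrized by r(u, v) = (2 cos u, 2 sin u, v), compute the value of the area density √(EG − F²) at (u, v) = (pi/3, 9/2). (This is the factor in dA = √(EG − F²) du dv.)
√(EG − F²)|_{(pi/3, 9/2)} = 2

E = 4, F = 0, G = 1, so EG − F² = 4. Taking the positive square root: √(EG − F²) = 2. At (u, v) = (pi/3, 9/2): 2.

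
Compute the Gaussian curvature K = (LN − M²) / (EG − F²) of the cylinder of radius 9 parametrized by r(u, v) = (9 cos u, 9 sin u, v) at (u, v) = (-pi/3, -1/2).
K = 0

Coefficients of the first fundamental form: E = 81, F = 0, G = 1.
Coefficients of the second fundamental form: L = -9, M = 0, N = 0.
Assemble K = (LN − M²)/(EG − F²) = 0. At (u, v) = (-pi/3, -1/2): K = 0.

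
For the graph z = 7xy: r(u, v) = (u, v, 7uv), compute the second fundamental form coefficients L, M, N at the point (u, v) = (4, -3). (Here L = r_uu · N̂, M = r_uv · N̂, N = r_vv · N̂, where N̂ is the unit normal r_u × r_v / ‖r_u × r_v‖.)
L = 0;  M = 7*sqrt(1226)/1226;  N = 0

Compute the unit normal N̂(u, v) = (-7*v/sqrt(49*u^2 + 49*v^2 + 1), -7*u/sqrt(49*u^2 + 49*v^2 + 1), 1/sqrt(49*u^2 + 49*v^2 + 1)), and the second partials r_uu, r_uv, r_vv. Take dot products:
  L(u, v) = r_uu · N̂ = 0,
  M(u, v) = r_uv · N̂ = 7/sqrt(49*u^2 + 49*v^2 + 1),
  N(u, v) = r_vv · N̂ = 0.
Evaluating at (u, v) = (4, -3):
  L = 0, M = 7*sqrt(1226)/1226, N = 0.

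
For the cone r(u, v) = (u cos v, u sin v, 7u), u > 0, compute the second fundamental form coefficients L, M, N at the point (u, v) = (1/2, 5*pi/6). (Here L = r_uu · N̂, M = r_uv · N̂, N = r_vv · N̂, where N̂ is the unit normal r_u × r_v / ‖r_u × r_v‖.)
L = 0;  M = 0;  N = 7*sqrt(2)/20

Compute the unit normal N̂(u, v) = (-7*sqrt(2)*u*cos(v)/(10*Abs(u)), -7*sqrt(2)*u*sin(v)/(10*Abs(u)), sqrt(2)*u/(10*Abs(u))), and the second partials r_uu, r_uv, r_vv. Take dot products:
  L(u, v) = r_uu · N̂ = 0,
  M(u, v) = r_uv · N̂ = 0,
  N(u, v) = r_vv · N̂ = 7*sqrt(2)*u^2/(10*Abs(u)).
Evaluating at (u, v) = (1/2, 5*pi/6):
  L = 0, M = 0, N = 7*sqrt(2)/20.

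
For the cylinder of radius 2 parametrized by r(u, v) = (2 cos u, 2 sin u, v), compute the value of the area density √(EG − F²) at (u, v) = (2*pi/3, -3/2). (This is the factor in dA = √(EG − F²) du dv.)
√(EG − F²)|_{(2*pi/3, -3/2)} = 2

E = 4, F = 0, G = 1, so EG − F² = 4. Taking the positive square root: √(EG − F²) = 2. At (u, v) = (2*pi/3, -3/2): 2.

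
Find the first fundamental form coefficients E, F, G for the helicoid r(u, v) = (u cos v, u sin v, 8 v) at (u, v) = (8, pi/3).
E = 1;  F = 0;  G = 128

Partials: r_u = (cos(v), sin(v), 0), r_v = (-u*sin(v), u*cos(v), 8). As functions of (u, v):
  E = r_u · r_u = 1,
  F = r_u · r_v = 0,
  G = r_v · r_v = u^2 + 64.
Evaluating at (u, v) = (8, pi/3): E = 1, F = 0, G = 128.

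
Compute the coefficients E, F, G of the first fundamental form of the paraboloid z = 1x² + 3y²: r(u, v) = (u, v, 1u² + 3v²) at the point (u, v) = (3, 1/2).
E = 37;  F = 18;  G = 10

Partials: r_u = (1, 0, 2*u), r_v = (0, 1, 6*v). As functions of (u, v):
  E = r_u · r_u = 4*u^2 + 1,
  F = r_u · r_v = 12*u*v,
  G = r_v · r_v = 36*v^2 + 1.
Evaluating at (u, v) = (3, 1/2): E = 37, F = 18, G = 10.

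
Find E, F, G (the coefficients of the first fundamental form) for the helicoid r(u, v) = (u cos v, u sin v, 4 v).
E = 1;  F = 0;  G = u^2 + 16

Compute partials: r_u = (cos(v), sin(v), 0), r_v = (-u*sin(v), u*cos(v), 4). Then
  E = r_u · r_u = 1,
  F = r_u · r_v = 0,
  G = r_v · r_v = u^2 + 16.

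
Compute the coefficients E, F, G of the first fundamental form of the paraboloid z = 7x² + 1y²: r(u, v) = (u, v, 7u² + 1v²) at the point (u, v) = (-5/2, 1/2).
E = 1226;  F = -35;  G = 2

Partials: r_u = (1, 0, 14*u), r_v = (0, 1, 2*v). As functions of (u, v):
  E = r_u · r_u = 196*u^2 + 1,
  F = r_u · r_v = 28*u*v,
  G = r_v · r_v = 4*v^2 + 1.
Evaluating at (u, v) = (-5/2, 1/2): E = 1226, F = -35, G = 2.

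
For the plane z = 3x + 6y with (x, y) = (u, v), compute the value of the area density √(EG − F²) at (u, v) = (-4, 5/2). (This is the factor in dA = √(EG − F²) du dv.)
√(EG − F²)|_{(-4, 5/2)} = sqrt(46)

E = 10, F = 18, G = 37, so EG − F² = 46. Taking the positive square root: √(EG − F²) = sqrt(46). At (u, v) = (-4, 5/2): sqrt(46).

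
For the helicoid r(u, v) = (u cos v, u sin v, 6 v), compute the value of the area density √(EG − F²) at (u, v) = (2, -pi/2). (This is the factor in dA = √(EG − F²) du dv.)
√(EG − F²)|_{(2, -pi/2)} = 2*sqrt(10)

E = 1, F = 0, G = u^2 + 36, so EG − F² = u^2 + 36. Taking the positive square root: √(EG − F²) = sqrt(u^2 + 36). At (u, v) = (2, -pi/2): 2*sqrt(10).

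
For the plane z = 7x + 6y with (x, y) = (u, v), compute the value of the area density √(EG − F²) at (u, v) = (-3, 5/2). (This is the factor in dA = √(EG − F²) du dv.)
√(EG − F²)|_{(-3, 5/2)} = sqrt(86)

E = 50, F = 42, G = 37, so EG − F² = 86. Taking the positive square root: √(EG − F²) = sqrt(86). At (u, v) = (-3, 5/2): sqrt(86).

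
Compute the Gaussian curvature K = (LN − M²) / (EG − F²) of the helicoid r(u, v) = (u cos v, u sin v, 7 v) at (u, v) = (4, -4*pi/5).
K = -49/4225

Coefficients of the first fundamental form: E = 1, F = 0, G = u^2 + 49.
Coefficients of the second fundamental form: L = 0, M = -7/sqrt(u^2 + 49), N = 0.
Assemble K = (LN − M²)/(EG − F²) = -49/(u^2 + 49)^2. At (u, v) = (4, -4*pi/5): K = -49/4225.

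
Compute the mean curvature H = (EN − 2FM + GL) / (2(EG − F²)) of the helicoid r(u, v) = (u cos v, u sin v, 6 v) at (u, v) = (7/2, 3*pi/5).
H = 0

With E = 1, F = 0, G = u^2 + 36, L = 0, M = -6/sqrt(u^2 + 36), N = 0, assemble
  H = (EN − 2FM + GL) / (2(EG − F²)) = 0.
At (u, v) = (7/2, 3*pi/5): H = 0.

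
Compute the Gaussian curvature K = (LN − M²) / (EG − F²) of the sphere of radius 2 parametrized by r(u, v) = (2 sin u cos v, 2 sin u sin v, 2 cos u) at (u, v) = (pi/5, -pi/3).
K = 1/4

Coefficients of the first fundamental form: E = 4, F = 0, G = 4*sin(u)^2.
Coefficients of the second fundamental form: L = -2*sin(u)/Abs(sin(u)), M = 0, N = -2*sin(u)^3/Abs(sin(u)).
Assemble K = (LN − M²)/(EG − F²) = 1/4. At (u, v) = (pi/5, -pi/3): K = 1/4.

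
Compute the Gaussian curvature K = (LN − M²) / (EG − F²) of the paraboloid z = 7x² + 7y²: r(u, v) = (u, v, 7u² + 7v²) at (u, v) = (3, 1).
K = 196/3845521

Coefficients of the first fundamental form: E = 196*u^2 + 1, F = 196*u*v, G = 196*v^2 + 1.
Coefficients of the second fundamental form: L = 14/sqrt(196*u^2 + 196*v^2 + 1), M = 0, N = 14/sqrt(196*u^2 + 196*v^2 + 1).
Assemble K = (LN − M²)/(EG − F²) = 196/(38416*u^4 + 76832*u^2*v^2 + 392*u^2 + 38416*v^4 + 392*v^2 + 1). At (u, v) = (3, 1): K = 196/3845521.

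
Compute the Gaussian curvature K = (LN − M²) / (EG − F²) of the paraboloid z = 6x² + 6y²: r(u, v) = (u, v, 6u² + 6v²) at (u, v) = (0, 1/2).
K = 144/1369

Coefficients of the first fundamental form: E = 144*u^2 + 1, F = 144*u*v, G = 144*v^2 + 1.
Coefficients of the second fundamental form: L = 12/sqrt(144*u^2 + 144*v^2 + 1), M = 0, N = 12/sqrt(144*u^2 + 144*v^2 + 1).
Assemble K = (LN − M²)/(EG − F²) = 144/(20736*u^4 + 41472*u^2*v^2 + 288*u^2 + 20736*v^4 + 288*v^2 + 1). At (u, v) = (0, 1/2): K = 144/1369.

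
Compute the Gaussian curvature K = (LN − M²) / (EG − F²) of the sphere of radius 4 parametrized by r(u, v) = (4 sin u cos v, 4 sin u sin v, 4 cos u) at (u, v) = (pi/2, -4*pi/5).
K = 1/16

Coefficients of the first fundamental form: E = 16, F = 0, G = 16*sin(u)^2.
Coefficients of the second fundamental form: L = -4*sin(u)/Abs(sin(u)), M = 0, N = -4*sin(u)^3/Abs(sin(u)).
Assemble K = (LN − M²)/(EG − F²) = 1/16. At (u, v) = (pi/2, -4*pi/5): K = 1/16.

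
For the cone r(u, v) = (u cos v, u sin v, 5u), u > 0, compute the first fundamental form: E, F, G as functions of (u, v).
E = 26;  F = 0;  G = u^2

Compute partials: r_u = (cos(v), sin(v), 5), r_v = (-u*sin(v), u*cos(v), 0). Then
  E = r_u · r_u = 26,
  F = r_u · r_v = 0,
  G = r_v · r_v = u^2.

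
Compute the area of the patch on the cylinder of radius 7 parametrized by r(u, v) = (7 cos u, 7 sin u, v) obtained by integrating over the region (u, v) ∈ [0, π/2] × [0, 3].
Area = 21*pi/2

Area = ∫∫ √(EG − F²) du dv with √(EG − F²) = 7. Integrating over [0, π/2] × [0, 3] gives 21*pi/2.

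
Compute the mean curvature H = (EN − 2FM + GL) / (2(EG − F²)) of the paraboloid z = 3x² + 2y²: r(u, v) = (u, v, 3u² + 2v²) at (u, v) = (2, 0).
H = 293*sqrt(145)/21025

With E = 36*u^2 + 1, F = 24*u*v, G = 16*v^2 + 1, L = 6/sqrt(36*u^2 + 16*v^2 + 1), M = 0, N = 4/sqrt(36*u^2 + 16*v^2 + 1), assemble
  H = (EN − 2FM + GL) / (2(EG − F²)) = (72*u^2 + 48*v^2 + 5)/(36*u^2 + 16*v^2 + 1)^(3/2).
At (u, v) = (2, 0): H = 293*sqrt(145)/21025.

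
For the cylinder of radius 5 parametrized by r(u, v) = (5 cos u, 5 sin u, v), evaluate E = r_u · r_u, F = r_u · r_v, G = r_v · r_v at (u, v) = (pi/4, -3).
E = 25;  F = 0;  G = 1

Partials: r_u = (-5*sin(u), 5*cos(u), 0), r_v = (0, 0, 1). As functions of (u, v):
  E = r_u · r_u = 25,
  F = r_u · r_v = 0,
  G = r_v · r_v = 1.
Evaluating at (u, v) = (pi/4, -3): E = 25, F = 0, G = 1.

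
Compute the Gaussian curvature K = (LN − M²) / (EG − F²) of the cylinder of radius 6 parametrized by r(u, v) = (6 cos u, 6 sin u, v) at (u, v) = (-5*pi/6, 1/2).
K = 0

Coefficients of the first fundamental form: E = 36, F = 0, G = 1.
Coefficients of the second fundamental form: L = -6, M = 0, N = 0.
Assemble K = (LN − M²)/(EG − F²) = 0. At (u, v) = (-5*pi/6, 1/2): K = 0.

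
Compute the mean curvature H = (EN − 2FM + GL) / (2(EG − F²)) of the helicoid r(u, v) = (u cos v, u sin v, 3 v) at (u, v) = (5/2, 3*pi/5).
H = 0

With E = 1, F = 0, G = u^2 + 9, L = 0, M = -3/sqrt(u^2 + 9), N = 0, assemble
  H = (EN − 2FM + GL) / (2(EG − F²)) = 0.
At (u, v) = (5/2, 3*pi/5): H = 0.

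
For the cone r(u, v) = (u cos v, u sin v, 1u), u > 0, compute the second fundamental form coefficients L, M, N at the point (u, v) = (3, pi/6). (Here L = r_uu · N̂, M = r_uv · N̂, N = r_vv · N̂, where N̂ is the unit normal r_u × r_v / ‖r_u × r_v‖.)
L = 0;  M = 0;  N = 3*sqrt(2)/2

Compute the unit normal N̂(u, v) = (-sqrt(2)*u*cos(v)/(2*Abs(u)), -sqrt(2)*u*sin(v)/(2*Abs(u)), sqrt(2)*u/(2*Abs(u))), and the second partials r_uu, r_uv, r_vv. Take dot products:
  L(u, v) = r_uu · N̂ = 0,
  M(u, v) = r_uv · N̂ = 0,
  N(u, v) = r_vv · N̂ = sqrt(2)*u^2/(2*Abs(u)).
Evaluating at (u, v) = (3, pi/6):
  L = 0, M = 0, N = 3*sqrt(2)/2.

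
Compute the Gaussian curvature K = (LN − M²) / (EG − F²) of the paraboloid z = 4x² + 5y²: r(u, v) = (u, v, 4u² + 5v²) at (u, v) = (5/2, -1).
K = 80/251001

Coefficients of the first fundamental form: E = 64*u^2 + 1, F = 80*u*v, G = 100*v^2 + 1.
Coefficients of the second fundamental form: L = 8/sqrt(64*u^2 + 100*v^2 + 1), M = 0, N = 10/sqrt(64*u^2 + 100*v^2 + 1).
Assemble K = (LN − M²)/(EG − F²) = 80/(4096*u^4 + 12800*u^2*v^2 + 128*u^2 + 10000*v^4 + 200*v^2 + 1). At (u, v) = (5/2, -1): K = 80/251001.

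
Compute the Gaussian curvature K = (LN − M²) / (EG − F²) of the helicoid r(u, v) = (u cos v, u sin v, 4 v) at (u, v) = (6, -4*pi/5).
K = -1/169

Coefficients of the first fundamental form: E = 1, F = 0, G = u^2 + 16.
Coefficients of the second fundamental form: L = 0, M = -4/sqrt(u^2 + 16), N = 0.
Assemble K = (LN − M²)/(EG − F²) = -16/(u^2 + 16)^2. At (u, v) = (6, -4*pi/5): K = -1/169.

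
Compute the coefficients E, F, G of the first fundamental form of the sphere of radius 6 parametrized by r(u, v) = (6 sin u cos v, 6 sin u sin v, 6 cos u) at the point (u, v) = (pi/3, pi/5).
E = 36;  F = 0;  G = 27

Partials: r_u = (6*cos(u)*cos(v), 6*sin(v)*cos(u), -6*sin(u)), r_v = (-6*sin(u)*sin(v), 6*sin(u)*cos(v), 0). As functions of (u, v):
  E = r_u · r_u = 36,
  F = r_u · r_v = 0,
  G = r_v · r_v = 36*sin(u)^2.
Evaluating at (u, v) = (pi/3, pi/5): E = 36, F = 0, G = 27.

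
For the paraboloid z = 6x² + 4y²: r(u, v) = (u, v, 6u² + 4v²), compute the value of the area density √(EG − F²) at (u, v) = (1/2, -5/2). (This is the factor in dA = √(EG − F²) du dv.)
√(EG − F²)|_{(1/2, -5/2)} = sqrt(437)

E = 144*u^2 + 1, F = 96*u*v, G = 64*v^2 + 1, so EG − F² = 144*u^2 + 64*v^2 + 1. Taking the positive square root: √(EG − F²) = sqrt(144*u^2 + 64*v^2 + 1). At (u, v) = (1/2, -5/2): sqrt(437).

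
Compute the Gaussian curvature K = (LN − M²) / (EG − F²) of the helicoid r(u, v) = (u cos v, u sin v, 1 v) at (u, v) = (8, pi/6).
K = -1/4225

Coefficients of the first fundamental form: E = 1, F = 0, G = u^2 + 1.
Coefficients of the second fundamental form: L = 0, M = -1/sqrt(u^2 + 1), N = 0.
Assemble K = (LN − M²)/(EG − F²) = -1/(u^2 + 1)^2. At (u, v) = (8, pi/6): K = -1/4225.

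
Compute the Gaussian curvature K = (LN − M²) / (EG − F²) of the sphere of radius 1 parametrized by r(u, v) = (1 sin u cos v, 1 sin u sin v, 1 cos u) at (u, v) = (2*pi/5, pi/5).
K = 1

Coefficients of the first fundamental form: E = 1, F = 0, G = sin(u)^2.
Coefficients of the second fundamental form: L = -sin(u)/Abs(sin(u)), M = 0, N = -sin(u)^3/Abs(sin(u)).
Assemble K = (LN − M²)/(EG − F²) = 1. At (u, v) = (2*pi/5, pi/5): K = 1.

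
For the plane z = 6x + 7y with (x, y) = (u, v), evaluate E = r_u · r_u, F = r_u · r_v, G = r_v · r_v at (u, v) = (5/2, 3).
E = 37;  F = 42;  G = 50

Partials: r_u = (1, 0, 6), r_v = (0, 1, 7). As functions of (u, v):
  E = r_u · r_u = 37,
  F = r_u · r_v = 42,
  G = r_v · r_v = 50.
Evaluating at (u, v) = (5/2, 3): E = 37, F = 42, G = 50.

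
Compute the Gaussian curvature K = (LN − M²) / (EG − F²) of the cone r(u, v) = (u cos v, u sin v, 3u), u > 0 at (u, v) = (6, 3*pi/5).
K = 0

Coefficients of the first fundamental form: E = 10, F = 0, G = u^2.
Coefficients of the second fundamental form: L = 0, M = 0, N = 3*sqrt(10)*u^2/(10*Abs(u)).
Assemble K = (LN − M²)/(EG − F²) = 0. At (u, v) = (6, 3*pi/5): K = 0.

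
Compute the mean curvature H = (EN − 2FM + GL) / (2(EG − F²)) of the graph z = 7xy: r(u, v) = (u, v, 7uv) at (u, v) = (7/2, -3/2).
H = 7203*sqrt(2846)/4049858

With E = 49*v^2 + 1, F = 49*u*v, G = 49*u^2 + 1, L = 0, M = 7/sqrt(49*u^2 + 49*v^2 + 1), N = 0, assemble
  H = (EN − 2FM + GL) / (2(EG − F²)) = -343*u*v/(49*u^2 + 49*v^2 + 1)^(3/2).
At (u, v) = (7/2, -3/2): H = 7203*sqrt(2846)/4049858.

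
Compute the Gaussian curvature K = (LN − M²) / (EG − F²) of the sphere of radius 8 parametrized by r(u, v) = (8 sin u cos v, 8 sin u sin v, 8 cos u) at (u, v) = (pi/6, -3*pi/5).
K = 1/64

Coefficients of the first fundamental form: E = 64, F = 0, G = 64*sin(u)^2.
Coefficients of the second fundamental form: L = -8*sin(u)/Abs(sin(u)), M = 0, N = -8*sin(u)^3/Abs(sin(u)).
Assemble K = (LN − M²)/(EG − F²) = 1/64. At (u, v) = (pi/6, -3*pi/5): K = 1/64.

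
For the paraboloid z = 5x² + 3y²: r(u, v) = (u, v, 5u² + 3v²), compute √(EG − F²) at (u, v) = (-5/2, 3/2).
√(EG − F²)|_{(-5/2, 3/2)} = sqrt(707)

E = 100*u^2 + 1, F = 60*u*v, G = 36*v^2 + 1; EG − F² = 100*u^2 + 36*v^2 + 1; √(EG − F²) = sqrt(100*u^2 + 36*v^2 + 1). At the given point: sqrt(707).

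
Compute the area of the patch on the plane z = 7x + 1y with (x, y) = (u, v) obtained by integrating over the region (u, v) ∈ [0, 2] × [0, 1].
Area = 2*sqrt(51)

Area = ∫∫ √(EG − F²) du dv with √(EG − F²) = sqrt(51). Integrating over [0, 2] × [0, 1] gives 2*sqrt(51).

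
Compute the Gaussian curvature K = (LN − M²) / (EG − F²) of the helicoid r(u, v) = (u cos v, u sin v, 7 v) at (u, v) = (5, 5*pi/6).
K = -49/5476

Coefficients of the first fundamental form: E = 1, F = 0, G = u^2 + 49.
Coefficients of the second fundamental form: L = 0, M = -7/sqrt(u^2 + 49), N = 0.
Assemble K = (LN − M²)/(EG − F²) = -49/(u^2 + 49)^2. At (u, v) = (5, 5*pi/6): K = -49/5476.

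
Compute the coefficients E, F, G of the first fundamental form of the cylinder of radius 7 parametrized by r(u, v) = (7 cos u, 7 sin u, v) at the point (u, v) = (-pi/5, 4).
E = 49;  F = 0;  G = 1

Partials: r_u = (-7*sin(u), 7*cos(u), 0), r_v = (0, 0, 1). As functions of (u, v):
  E = r_u · r_u = 49,
  F = r_u · r_v = 0,
  G = r_v · r_v = 1.
Evaluating at (u, v) = (-pi/5, 4): E = 49, F = 0, G = 1.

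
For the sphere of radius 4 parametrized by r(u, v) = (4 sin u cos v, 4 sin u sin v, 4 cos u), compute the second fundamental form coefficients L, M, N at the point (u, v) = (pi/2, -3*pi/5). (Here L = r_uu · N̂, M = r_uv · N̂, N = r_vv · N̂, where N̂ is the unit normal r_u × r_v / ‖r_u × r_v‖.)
L = -4;  M = 0;  N = -4

Compute the unit normal N̂(u, v) = (sin(u)^2*cos(v)/Abs(sin(u)), sin(u)^2*sin(v)/Abs(sin(u)), sin(2*u)/(2*Abs(sin(u)))), and the second partials r_uu, r_uv, r_vv. Take dot products:
  L(u, v) = r_uu · N̂ = -4*sin(u)/Abs(sin(u)),
  M(u, v) = r_uv · N̂ = 0,
  N(u, v) = r_vv · N̂ = -4*sin(u)^3/Abs(sin(u)).
Evaluating at (u, v) = (pi/2, -3*pi/5):
  L = -4, M = 0, N = -4.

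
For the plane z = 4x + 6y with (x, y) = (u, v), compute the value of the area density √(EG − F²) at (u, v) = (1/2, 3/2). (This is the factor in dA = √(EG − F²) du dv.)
√(EG − F²)|_{(1/2, 3/2)} = sqrt(53)

E = 17, F = 24, G = 37, so EG − F² = 53. Taking the positive square root: √(EG − F²) = sqrt(53). At (u, v) = (1/2, 3/2): sqrt(53).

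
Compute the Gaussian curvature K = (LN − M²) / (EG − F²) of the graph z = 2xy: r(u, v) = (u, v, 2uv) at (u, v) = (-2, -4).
K = -4/6561

Coefficients of the first fundamental form: E = 4*v^2 + 1, F = 4*u*v, G = 4*u^2 + 1.
Coefficients of the second fundamental form: L = 0, M = 2/sqrt(4*u^2 + 4*v^2 + 1), N = 0.
Assemble K = (LN − M²)/(EG − F²) = -4/(16*u^4 + 32*u^2*v^2 + 8*u^2 + 16*v^4 + 8*v^2 + 1). At (u, v) = (-2, -4): K = -4/6561.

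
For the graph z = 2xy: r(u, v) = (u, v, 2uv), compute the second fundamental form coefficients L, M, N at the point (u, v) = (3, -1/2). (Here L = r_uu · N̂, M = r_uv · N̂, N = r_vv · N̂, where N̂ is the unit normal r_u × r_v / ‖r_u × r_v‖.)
L = 0;  M = sqrt(38)/19;  N = 0

Compute the unit normal N̂(u, v) = (-2*v/sqrt(4*u^2 + 4*v^2 + 1), -2*u/sqrt(4*u^2 + 4*v^2 + 1), 1/sqrt(4*u^2 + 4*v^2 + 1)), and the second partials r_uu, r_uv, r_vv. Take dot products:
  L(u, v) = r_uu · N̂ = 0,
  M(u, v) = r_uv · N̂ = 2/sqrt(4*u^2 + 4*v^2 + 1),
  N(u, v) = r_vv · N̂ = 0.
Evaluating at (u, v) = (3, -1/2):
  L = 0, M = sqrt(38)/19, N = 0.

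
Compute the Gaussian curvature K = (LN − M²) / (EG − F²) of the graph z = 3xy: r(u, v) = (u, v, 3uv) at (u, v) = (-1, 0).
K = -9/100

Coefficients of the first fundamental form: E = 9*v^2 + 1, F = 9*u*v, G = 9*u^2 + 1.
Coefficients of the second fundamental form: L = 0, M = 3/sqrt(9*u^2 + 9*v^2 + 1), N = 0.
Assemble K = (LN − M²)/(EG − F²) = -9/(81*u^4 + 162*u^2*v^2 + 18*u^2 + 81*v^4 + 18*v^2 + 1). At (u, v) = (-1, 0): K = -9/100.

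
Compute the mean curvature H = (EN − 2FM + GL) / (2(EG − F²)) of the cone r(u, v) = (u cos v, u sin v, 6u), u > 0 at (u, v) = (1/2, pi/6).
H = 6*sqrt(37)/37

With E = 37, F = 0, G = u^2, L = 0, M = 0, N = 6*sqrt(37)*u^2/(37*Abs(u)), assemble
  H = (EN − 2FM + GL) / (2(EG − F²)) = 3*sqrt(37)/(37*Abs(u)).
At (u, v) = (1/2, pi/6): H = 6*sqrt(37)/37.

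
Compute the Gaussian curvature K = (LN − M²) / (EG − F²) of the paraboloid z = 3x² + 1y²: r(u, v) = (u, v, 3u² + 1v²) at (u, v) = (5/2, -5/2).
K = 12/63001

Coefficients of the first fundamental form: E = 36*u^2 + 1, F = 12*u*v, G = 4*v^2 + 1.
Coefficients of the second fundamental form: L = 6/sqrt(36*u^2 + 4*v^2 + 1), M = 0, N = 2/sqrt(36*u^2 + 4*v^2 + 1).
Assemble K = (LN − M²)/(EG − F²) = 12/(1296*u^4 + 288*u^2*v^2 + 72*u^2 + 16*v^4 + 8*v^2 + 1). At (u, v) = (5/2, -5/2): K = 12/63001.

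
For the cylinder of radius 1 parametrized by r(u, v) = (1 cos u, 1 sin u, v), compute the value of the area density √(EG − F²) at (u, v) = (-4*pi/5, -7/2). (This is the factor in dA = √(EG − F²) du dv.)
√(EG − F²)|_{(-4*pi/5, -7/2)} = 1

E = 1, F = 0, G = 1, so EG − F² = 1. Taking the positive square root: √(EG − F²) = 1. At (u, v) = (-4*pi/5, -7/2): 1.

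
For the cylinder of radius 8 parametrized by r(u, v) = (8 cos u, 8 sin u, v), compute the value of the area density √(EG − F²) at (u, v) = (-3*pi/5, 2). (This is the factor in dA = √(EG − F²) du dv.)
√(EG − F²)|_{(-3*pi/5, 2)} = 8

E = 64, F = 0, G = 1, so EG − F² = 64. Taking the positive square root: √(EG − F²) = 8. At (u, v) = (-3*pi/5, 2): 8.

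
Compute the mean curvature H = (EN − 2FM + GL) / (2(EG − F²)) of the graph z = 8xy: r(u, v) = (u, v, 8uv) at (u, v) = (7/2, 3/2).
H = -2688*sqrt(929)/863041

With E = 64*v^2 + 1, F = 64*u*v, G = 64*u^2 + 1, L = 0, M = 8/sqrt(64*u^2 + 64*v^2 + 1), N = 0, assemble
  H = (EN − 2FM + GL) / (2(EG − F²)) = -512*u*v/(64*u^2 + 64*v^2 + 1)^(3/2).
At (u, v) = (7/2, 3/2): H = -2688*sqrt(929)/863041.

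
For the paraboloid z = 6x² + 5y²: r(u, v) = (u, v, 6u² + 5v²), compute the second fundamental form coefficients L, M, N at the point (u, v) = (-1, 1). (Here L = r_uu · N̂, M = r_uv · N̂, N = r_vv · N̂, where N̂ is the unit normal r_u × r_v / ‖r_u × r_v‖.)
L = 12*sqrt(5)/35;  M = 0;  N = 2*sqrt(5)/7

Compute the unit normal N̂(u, v) = (-12*u/sqrt(144*u^2 + 100*v^2 + 1), -10*v/sqrt(144*u^2 + 100*v^2 + 1), 1/sqrt(144*u^2 + 100*v^2 + 1)), and the second partials r_uu, r_uv, r_vv. Take dot products:
  L(u, v) = r_uu · N̂ = 12/sqrt(144*u^2 + 100*v^2 + 1),
  M(u, v) = r_uv · N̂ = 0,
  N(u, v) = r_vv · N̂ = 10/sqrt(144*u^2 + 100*v^2 + 1).
Evaluating at (u, v) = (-1, 1):
  L = 12*sqrt(5)/35, M = 0, N = 2*sqrt(5)/7.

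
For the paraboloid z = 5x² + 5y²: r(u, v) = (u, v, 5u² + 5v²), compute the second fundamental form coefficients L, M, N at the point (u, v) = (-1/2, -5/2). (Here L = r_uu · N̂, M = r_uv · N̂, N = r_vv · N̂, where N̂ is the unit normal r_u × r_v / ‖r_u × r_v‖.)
L = 10*sqrt(651)/651;  M = 0;  N = 10*sqrt(651)/651

Compute the unit normal N̂(u, v) = (-10*u/sqrt(100*u^2 + 100*v^2 + 1), -10*v/sqrt(100*u^2 + 100*v^2 + 1), 1/sqrt(100*u^2 + 100*v^2 + 1)), and the second partials r_uu, r_uv, r_vv. Take dot products:
  L(u, v) = r_uu · N̂ = 10/sqrt(100*u^2 + 100*v^2 + 1),
  M(u, v) = r_uv · N̂ = 0,
  N(u, v) = r_vv · N̂ = 10/sqrt(100*u^2 + 100*v^2 + 1).
Evaluating at (u, v) = (-1/2, -5/2):
  L = 10*sqrt(651)/651, M = 0, N = 10*sqrt(651)/651.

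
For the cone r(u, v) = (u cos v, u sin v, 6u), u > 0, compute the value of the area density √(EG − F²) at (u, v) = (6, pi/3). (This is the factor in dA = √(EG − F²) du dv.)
√(EG − F²)|_{(6, pi/3)} = 6*sqrt(37)

E = 37, F = 0, G = u^2, so EG − F² = 37*u^2. Taking the positive square root: √(EG − F²) = sqrt(37)*Abs(u). At (u, v) = (6, pi/3): 6*sqrt(37).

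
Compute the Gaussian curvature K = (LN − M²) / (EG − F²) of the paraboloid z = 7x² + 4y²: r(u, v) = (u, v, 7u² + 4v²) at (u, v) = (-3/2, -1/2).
K = 28/52441

Coefficients of the first fundamental form: E = 196*u^2 + 1, F = 112*u*v, G = 64*v^2 + 1.
Coefficients of the second fundamental form: L = 14/sqrt(196*u^2 + 64*v^2 + 1), M = 0, N = 8/sqrt(196*u^2 + 64*v^2 + 1).
Assemble K = (LN − M²)/(EG − F²) = 112/(38416*u^4 + 25088*u^2*v^2 + 392*u^2 + 4096*v^4 + 128*v^2 + 1). At (u, v) = (-3/2, -1/2): K = 28/52441.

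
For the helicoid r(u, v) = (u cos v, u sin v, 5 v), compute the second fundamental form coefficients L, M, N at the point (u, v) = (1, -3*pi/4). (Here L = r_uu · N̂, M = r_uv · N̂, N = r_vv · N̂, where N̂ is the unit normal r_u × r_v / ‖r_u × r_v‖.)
L = 0;  M = -5*sqrt(26)/26;  N = 0

Compute the unit normal N̂(u, v) = (5*sin(v)/sqrt(u^2 + 25), -5*cos(v)/sqrt(u^2 + 25), u/sqrt(u^2 + 25)), and the second partials r_uu, r_uv, r_vv. Take dot products:
  L(u, v) = r_uu · N̂ = 0,
  M(u, v) = r_uv · N̂ = -5/sqrt(u^2 + 25),
  N(u, v) = r_vv · N̂ = 0.
Evaluating at (u, v) = (1, -3*pi/4):
  L = 0, M = -5*sqrt(26)/26, N = 0.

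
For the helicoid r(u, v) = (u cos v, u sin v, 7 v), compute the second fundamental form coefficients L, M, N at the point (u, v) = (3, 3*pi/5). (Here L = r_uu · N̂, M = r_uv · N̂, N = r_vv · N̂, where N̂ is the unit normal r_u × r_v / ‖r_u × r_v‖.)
L = 0;  M = -7*sqrt(58)/58;  N = 0

Compute the unit normal N̂(u, v) = (7*sin(v)/sqrt(u^2 + 49), -7*cos(v)/sqrt(u^2 + 49), u/sqrt(u^2 + 49)), and the second partials r_uu, r_uv, r_vv. Take dot products:
  L(u, v) = r_uu · N̂ = 0,
  M(u, v) = r_uv · N̂ = -7/sqrt(u^2 + 49),
  N(u, v) = r_vv · N̂ = 0.
Evaluating at (u, v) = (3, 3*pi/5):
  L = 0, M = -7*sqrt(58)/58, N = 0.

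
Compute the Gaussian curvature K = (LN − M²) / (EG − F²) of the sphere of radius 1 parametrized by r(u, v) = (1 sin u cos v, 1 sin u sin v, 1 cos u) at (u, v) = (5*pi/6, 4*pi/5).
K = 1

Coefficients of the first fundamental form: E = 1, F = 0, G = sin(u)^2.
Coefficients of the second fundamental form: L = -sin(u)/Abs(sin(u)), M = 0, N = -sin(u)^3/Abs(sin(u)).
Assemble K = (LN − M²)/(EG − F²) = 1. At (u, v) = (5*pi/6, 4*pi/5): K = 1.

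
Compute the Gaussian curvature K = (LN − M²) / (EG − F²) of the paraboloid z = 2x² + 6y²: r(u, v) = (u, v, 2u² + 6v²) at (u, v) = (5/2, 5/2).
K = 48/1002001

Coefficients of the first fundamental form: E = 16*u^2 + 1, F = 48*u*v, G = 144*v^2 + 1.
Coefficients of the second fundamental form: L = 4/sqrt(16*u^2 + 144*v^2 + 1), M = 0, N = 12/sqrt(16*u^2 + 144*v^2 + 1).
Assemble K = (LN − M²)/(EG − F²) = 48/(256*u^4 + 4608*u^2*v^2 + 32*u^2 + 20736*v^4 + 288*v^2 + 1). At (u, v) = (5/2, 5/2): K = 48/1002001.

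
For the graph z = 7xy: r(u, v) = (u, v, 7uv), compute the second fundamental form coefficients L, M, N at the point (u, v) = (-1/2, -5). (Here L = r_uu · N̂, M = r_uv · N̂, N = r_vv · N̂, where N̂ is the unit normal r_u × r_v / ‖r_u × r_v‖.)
L = 0;  M = 14*sqrt(4953)/4953;  N = 0

Compute the unit normal N̂(u, v) = (-7*v/sqrt(49*u^2 + 49*v^2 + 1), -7*u/sqrt(49*u^2 + 49*v^2 + 1), 1/sqrt(49*u^2 + 49*v^2 + 1)), and the second partials r_uu, r_uv, r_vv. Take dot products:
  L(u, v) = r_uu · N̂ = 0,
  M(u, v) = r_uv · N̂ = 7/sqrt(49*u^2 + 49*v^2 + 1),
  N(u, v) = r_vv · N̂ = 0.
Evaluating at (u, v) = (-1/2, -5):
  L = 0, M = 14*sqrt(4953)/4953, N = 0.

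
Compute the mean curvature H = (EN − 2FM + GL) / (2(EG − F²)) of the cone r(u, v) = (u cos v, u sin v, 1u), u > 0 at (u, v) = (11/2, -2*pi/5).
H = sqrt(2)/22

With E = 2, F = 0, G = u^2, L = 0, M = 0, N = sqrt(2)*u^2/(2*Abs(u)), assemble
  H = (EN − 2FM + GL) / (2(EG − F²)) = sqrt(2)/(4*Abs(u)).
At (u, v) = (11/2, -2*pi/5): H = sqrt(2)/22.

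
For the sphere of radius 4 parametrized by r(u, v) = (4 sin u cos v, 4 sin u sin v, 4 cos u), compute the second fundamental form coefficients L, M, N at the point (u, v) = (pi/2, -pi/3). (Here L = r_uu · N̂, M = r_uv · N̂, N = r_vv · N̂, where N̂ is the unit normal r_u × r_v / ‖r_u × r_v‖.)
L = -4;  M = 0;  N = -4

Compute the unit normal N̂(u, v) = (sin(u)^2*cos(v)/Abs(sin(u)), sin(u)^2*sin(v)/Abs(sin(u)), sin(2*u)/(2*Abs(sin(u)))), and the second partials r_uu, r_uv, r_vv. Take dot products:
  L(u, v) = r_uu · N̂ = -4*sin(u)/Abs(sin(u)),
  M(u, v) = r_uv · N̂ = 0,
  N(u, v) = r_vv · N̂ = -4*sin(u)^3/Abs(sin(u)).
Evaluating at (u, v) = (pi/2, -pi/3):
  L = -4, M = 0, N = -4.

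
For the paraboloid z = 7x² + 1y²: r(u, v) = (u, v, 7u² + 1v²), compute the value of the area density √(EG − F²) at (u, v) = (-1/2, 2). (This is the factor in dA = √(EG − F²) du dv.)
√(EG − F²)|_{(-1/2, 2)} = sqrt(66)

E = 196*u^2 + 1, F = 28*u*v, G = 4*v^2 + 1, so EG − F² = 196*u^2 + 4*v^2 + 1. Taking the positive square root: √(EG − F²) = sqrt(196*u^2 + 4*v^2 + 1). At (u, v) = (-1/2, 2): sqrt(66).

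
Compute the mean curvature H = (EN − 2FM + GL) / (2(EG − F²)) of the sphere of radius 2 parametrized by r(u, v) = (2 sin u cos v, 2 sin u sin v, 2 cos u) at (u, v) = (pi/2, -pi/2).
H = -1/2

With E = 4, F = 0, G = 4*sin(u)^2, L = -2*sin(u)/Abs(sin(u)), M = 0, N = -2*sin(u)^3/Abs(sin(u)), assemble
  H = (EN − 2FM + GL) / (2(EG − F²)) = -sin(u)/(2*Abs(sin(u))).
At (u, v) = (pi/2, -pi/2): H = -1/2.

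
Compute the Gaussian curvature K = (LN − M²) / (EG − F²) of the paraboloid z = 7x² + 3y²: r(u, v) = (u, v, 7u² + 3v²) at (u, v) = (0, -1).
K = 84/1369

Coefficients of the first fundamental form: E = 196*u^2 + 1, F = 84*u*v, G = 36*v^2 + 1.
Coefficients of the second fundamental form: L = 14/sqrt(196*u^2 + 36*v^2 + 1), M = 0, N = 6/sqrt(196*u^2 + 36*v^2 + 1).
Assemble K = (LN − M²)/(EG − F²) = 84/(38416*u^4 + 14112*u^2*v^2 + 392*u^2 + 1296*v^4 + 72*v^2 + 1). At (u, v) = (0, -1): K = 84/1369.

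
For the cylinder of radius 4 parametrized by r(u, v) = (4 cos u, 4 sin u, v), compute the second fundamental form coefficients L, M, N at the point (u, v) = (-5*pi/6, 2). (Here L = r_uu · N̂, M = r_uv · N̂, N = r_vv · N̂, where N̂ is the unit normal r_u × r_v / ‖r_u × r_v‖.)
L = -4;  M = 0;  N = 0

Compute the unit normal N̂(u, v) = (cos(u), sin(u), 0), and the second partials r_uu, r_uv, r_vv. Take dot products:
  L(u, v) = r_uu · N̂ = -4,
  M(u, v) = r_uv · N̂ = 0,
  N(u, v) = r_vv · N̂ = 0.
Evaluating at (u, v) = (-5*pi/6, 2):
  L = -4, M = 0, N = 0.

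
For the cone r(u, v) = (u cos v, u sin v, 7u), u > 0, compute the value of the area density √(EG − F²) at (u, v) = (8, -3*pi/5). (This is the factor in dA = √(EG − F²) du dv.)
√(EG − F²)|_{(8, -3*pi/5)} = 40*sqrt(2)

E = 50, F = 0, G = u^2, so EG − F² = 50*u^2. Taking the positive square root: √(EG − F²) = 5*sqrt(2)*Abs(u). At (u, v) = (8, -3*pi/5): 40*sqrt(2).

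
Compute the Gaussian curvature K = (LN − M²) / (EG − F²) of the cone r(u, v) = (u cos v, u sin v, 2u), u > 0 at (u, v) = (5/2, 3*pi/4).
K = 0

Coefficients of the first fundamental form: E = 5, F = 0, G = u^2.
Coefficients of the second fundamental form: L = 0, M = 0, N = 2*sqrt(5)*u^2/(5*Abs(u)).
Assemble K = (LN − M²)/(EG − F²) = 0. At (u, v) = (5/2, 3*pi/4): K = 0.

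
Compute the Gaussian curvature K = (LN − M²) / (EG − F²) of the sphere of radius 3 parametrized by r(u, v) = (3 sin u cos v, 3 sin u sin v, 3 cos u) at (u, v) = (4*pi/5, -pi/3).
K = 1/9

Coefficients of the first fundamental form: E = 9, F = 0, G = 9*sin(u)^2.
Coefficients of the second fundamental form: L = -3*sin(u)/Abs(sin(u)), M = 0, N = -3*sin(u)^3/Abs(sin(u)).
Assemble K = (LN − M²)/(EG − F²) = 1/9. At (u, v) = (4*pi/5, -pi/3): K = 1/9.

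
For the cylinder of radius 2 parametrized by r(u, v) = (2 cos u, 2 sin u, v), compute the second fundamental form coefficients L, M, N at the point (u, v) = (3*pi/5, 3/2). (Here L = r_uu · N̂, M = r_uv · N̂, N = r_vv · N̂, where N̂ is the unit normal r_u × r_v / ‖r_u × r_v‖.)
L = -2;  M = 0;  N = 0

Compute the unit normal N̂(u, v) = (cos(u), sin(u), 0), and the second partials r_uu, r_uv, r_vv. Take dot products:
  L(u, v) = r_uu · N̂ = -2,
  M(u, v) = r_uv · N̂ = 0,
  N(u, v) = r_vv · N̂ = 0.
Evaluating at (u, v) = (3*pi/5, 3/2):
  L = -2, M = 0, N = 0.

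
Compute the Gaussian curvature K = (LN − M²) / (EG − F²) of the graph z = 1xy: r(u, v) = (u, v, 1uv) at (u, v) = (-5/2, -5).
K = -16/16641

Coefficients of the first fundamental form: E = v^2 + 1, F = u*v, G = u^2 + 1.
Coefficients of the second fundamental form: L = 0, M = 1/sqrt(u^2 + v^2 + 1), N = 0.
Assemble K = (LN − M²)/(EG − F²) = 1/((u^2*v^2 - (u^2 + 1)*(v^2 + 1))*(u^2 + v^2 + 1)). At (u, v) = (-5/2, -5): K = -16/16641.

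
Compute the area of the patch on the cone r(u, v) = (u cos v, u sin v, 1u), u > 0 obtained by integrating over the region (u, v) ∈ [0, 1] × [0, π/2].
Area = sqrt(2)*pi/4

Area = ∫∫ √(EG − F²) du dv with √(EG − F²) = sqrt(2)*Abs(u). Integrating over [0, 1] × [0, π/2] gives sqrt(2)*pi/4.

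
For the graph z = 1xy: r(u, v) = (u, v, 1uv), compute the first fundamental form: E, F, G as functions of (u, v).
E = v^2 + 1;  F = u*v;  G = u^2 + 1

Compute partials: r_u = (1, 0, v), r_v = (0, 1, u). Then
  E = r_u · r_u = v^2 + 1,
  F = r_u · r_v = u*v,
  G = r_v · r_v = u^2 + 1.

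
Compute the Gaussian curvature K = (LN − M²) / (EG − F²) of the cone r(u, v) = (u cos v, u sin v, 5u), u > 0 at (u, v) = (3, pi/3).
K = 0

Coefficients of the first fundamental form: E = 26, F = 0, G = u^2.
Coefficients of the second fundamental form: L = 0, M = 0, N = 5*sqrt(26)*u^2/(26*Abs(u)).
Assemble K = (LN − M²)/(EG − F²) = 0. At (u, v) = (3, pi/3): K = 0.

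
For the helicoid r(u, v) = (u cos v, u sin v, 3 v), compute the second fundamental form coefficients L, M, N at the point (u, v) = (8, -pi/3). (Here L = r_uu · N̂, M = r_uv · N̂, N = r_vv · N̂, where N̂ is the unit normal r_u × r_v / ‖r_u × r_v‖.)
L = 0;  M = -3*sqrt(73)/73;  N = 0

Compute the unit normal N̂(u, v) = (3*sin(v)/sqrt(u^2 + 9), -3*cos(v)/sqrt(u^2 + 9), u/sqrt(u^2 + 9)), and the second partials r_uu, r_uv, r_vv. Take dot products:
  L(u, v) = r_uu · N̂ = 0,
  M(u, v) = r_uv · N̂ = -3/sqrt(u^2 + 9),
  N(u, v) = r_vv · N̂ = 0.
Evaluating at (u, v) = (8, -pi/3):
  L = 0, M = -3*sqrt(73)/73, N = 0.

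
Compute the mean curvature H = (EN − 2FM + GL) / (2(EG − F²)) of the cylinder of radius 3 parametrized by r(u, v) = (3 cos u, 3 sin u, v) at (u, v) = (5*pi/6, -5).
H = -1/6

With E = 9, F = 0, G = 1, L = -3, M = 0, N = 0, assemble
  H = (EN − 2FM + GL) / (2(EG − F²)) = -1/6.
At (u, v) = (5*pi/6, -5): H = -1/6.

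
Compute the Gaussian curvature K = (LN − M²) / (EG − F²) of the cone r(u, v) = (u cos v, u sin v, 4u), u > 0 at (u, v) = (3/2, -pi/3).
K = 0

Coefficients of the first fundamental form: E = 17, F = 0, G = u^2.
Coefficients of the second fundamental form: L = 0, M = 0, N = 4*sqrt(17)*u^2/(17*Abs(u)).
Assemble K = (LN − M²)/(EG − F²) = 0. At (u, v) = (3/2, -pi/3): K = 0.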